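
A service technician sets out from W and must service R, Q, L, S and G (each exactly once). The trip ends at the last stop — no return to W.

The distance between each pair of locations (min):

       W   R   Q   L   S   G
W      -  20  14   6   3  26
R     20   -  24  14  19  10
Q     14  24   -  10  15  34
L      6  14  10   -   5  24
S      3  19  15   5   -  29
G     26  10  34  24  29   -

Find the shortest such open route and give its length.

There are 5! = 120 possible orderings.
W → R → Q → L → S → G: 20+24+10+5+29 = 88
W → R → Q → L → G → S: 20+24+10+24+29 = 107
W → R → Q → S → L → G: 20+24+15+5+24 = 88
W → R → Q → S → G → L: 20+24+15+29+24 = 112
W → R → Q → G → L → S: 20+24+34+24+5 = 107
W → R → Q → G → S → L: 20+24+34+29+5 = 112
W → R → L → Q → S → G: 20+14+10+15+29 = 88
W → R → L → Q → G → S: 20+14+10+34+29 = 107
W → R → L → S → Q → G: 20+14+5+15+34 = 88
W → R → L → S → G → Q: 20+14+5+29+34 = 102
W → R → L → G → Q → S: 20+14+24+34+15 = 107
W → R → L → G → S → Q: 20+14+24+29+15 = 102
W → R → S → Q → L → G: 20+19+15+10+24 = 88
W → R → S → Q → G → L: 20+19+15+34+24 = 112
… (106 more)
W → S → Q → L → R → G: 3+15+10+14+10 = 52  ← best
The minimum is 52.
One shortest path: W → S → Q → L → R → G.

Shortest open route: 52 min.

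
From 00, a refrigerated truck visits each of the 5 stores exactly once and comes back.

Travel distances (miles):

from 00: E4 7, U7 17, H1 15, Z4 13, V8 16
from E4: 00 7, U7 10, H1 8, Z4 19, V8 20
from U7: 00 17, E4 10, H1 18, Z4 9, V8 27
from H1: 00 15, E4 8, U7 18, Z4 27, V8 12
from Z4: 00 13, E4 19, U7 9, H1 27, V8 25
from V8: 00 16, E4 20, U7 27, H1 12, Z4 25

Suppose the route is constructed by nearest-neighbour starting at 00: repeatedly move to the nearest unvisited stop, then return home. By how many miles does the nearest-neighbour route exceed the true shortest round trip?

The nearest-neighbour route is 10 miles longer than optimal.

From 00: E4=7, Z4=13, H1=15, V8=16, U7=17 → choose E4 (7).
From E4: H1=8, U7=10, Z4=19, V8=20 → choose H1 (8).
From H1: V8=12, U7=18, Z4=27 → choose V8 (12).
From V8: Z4=25, U7=27 → choose Z4 (25).
From Z4: U7=9 → choose U7 (9).
NN route 00 → E4 → H1 → V8 → Z4 → U7 → 00 costs 78.
Optimal: 00 → Z4 → U7 → E4 → H1 → V8 → 00 costs 68 (by enumerating all 60 distinct tours).
Excess = 78 − 68 = 10.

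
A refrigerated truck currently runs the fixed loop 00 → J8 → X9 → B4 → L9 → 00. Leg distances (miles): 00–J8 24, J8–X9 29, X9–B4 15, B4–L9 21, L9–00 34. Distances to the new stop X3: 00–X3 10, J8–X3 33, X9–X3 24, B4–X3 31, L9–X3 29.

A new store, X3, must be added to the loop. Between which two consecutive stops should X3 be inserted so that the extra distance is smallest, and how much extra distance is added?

Insertion cost between consecutive stops i–j is d(i,X3) + d(X3,j) − d(i,j):
  between 00 and J8: 10 + 33 − 24 = 19
  between J8 and X9: 33 + 24 − 29 = 28
  between X9 and B4: 24 + 31 − 15 = 40
  between B4 and L9: 31 + 29 − 21 = 39
  between L9 and 00: 29 + 10 − 34 = 5
Cheapest insertion is between L9 and 00, adding 5.
New total = 123 + 5 = 128.

Minimum extra distance: 5 miles, inserting X3 between L9 and 00.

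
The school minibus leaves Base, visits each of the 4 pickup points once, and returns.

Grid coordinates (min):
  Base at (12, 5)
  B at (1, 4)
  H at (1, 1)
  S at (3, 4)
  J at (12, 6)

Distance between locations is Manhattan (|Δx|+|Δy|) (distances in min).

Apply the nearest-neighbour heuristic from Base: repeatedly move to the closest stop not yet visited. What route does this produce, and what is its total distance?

Nearest-neighbour total = 32 min; route Base → J → S → B → H → Base.

Base → [J:1 / S:10 / B:12 / H:15] → J (1)
J → [S:11 / B:13 / H:16] → S (11)
S → [B:2 / H:5] → B (2)
B → [H:3] → H (3)
Return H→Base: 15.
Total = 1 + 11 + 2 + 3 + 15 = 32.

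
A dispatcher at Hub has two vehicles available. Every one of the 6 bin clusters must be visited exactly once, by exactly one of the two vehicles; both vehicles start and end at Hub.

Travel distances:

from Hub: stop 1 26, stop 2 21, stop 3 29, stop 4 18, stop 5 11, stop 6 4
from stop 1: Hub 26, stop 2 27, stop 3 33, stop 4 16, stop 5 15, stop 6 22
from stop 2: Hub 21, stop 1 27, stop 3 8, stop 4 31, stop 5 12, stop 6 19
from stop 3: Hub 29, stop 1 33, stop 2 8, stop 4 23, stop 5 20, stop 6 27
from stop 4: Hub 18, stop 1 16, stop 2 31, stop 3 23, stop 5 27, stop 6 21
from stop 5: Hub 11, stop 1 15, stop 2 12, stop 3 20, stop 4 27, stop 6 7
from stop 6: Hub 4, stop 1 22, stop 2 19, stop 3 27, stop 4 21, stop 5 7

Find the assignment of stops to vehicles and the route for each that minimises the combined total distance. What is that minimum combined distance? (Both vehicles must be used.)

102 — the smallest possible combined total.

Check every non-empty split of the stops between the two vehicles; for each half take its own optimal tour:
  {stop 1} + {stop 2, stop 3, stop 4, stop 5, stop 6}: 52 + 72 = 124
  {stop 2} + {stop 1, stop 3, stop 4, stop 5, stop 6}: 42 + 94 = 136
  {stop 1, stop 2} + {stop 3, stop 4, stop 5, stop 6}: 74 + 72 = 146
  {stop 3} + {stop 1, stop 2, stop 4, stop 5, stop 6}: 58 + 84 = 142
  {stop 1, stop 3} + {stop 2, stop 4, stop 5, stop 6}: 88 + 72 = 160
  {stop 2, stop 3} + {stop 1, stop 4, stop 5, stop 6}: 58 + 60 = 118
  … (31 splits in total)
  {stop 1, stop 2, stop 3, stop 4, stop 5} + {stop 6}: 94 + 8 = 102  ← best
Best: vehicle 1 Hub → stop 2 → stop 3 → stop 4 → stop 1 → stop 5 → Hub = 94; vehicle 2 Hub → stop 6 → Hub = 8; combined 102.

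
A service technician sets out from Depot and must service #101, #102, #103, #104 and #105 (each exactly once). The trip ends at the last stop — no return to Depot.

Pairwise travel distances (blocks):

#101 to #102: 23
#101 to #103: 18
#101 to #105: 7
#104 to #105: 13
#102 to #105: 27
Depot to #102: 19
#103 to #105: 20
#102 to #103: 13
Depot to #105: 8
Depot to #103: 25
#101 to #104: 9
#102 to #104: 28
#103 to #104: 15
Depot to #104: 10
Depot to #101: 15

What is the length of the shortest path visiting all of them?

Shortest open route: 52 blocks.

There are 5! = 120 possible orderings.
Depot - #101 - #102 - #103 - #104 - #105: 15+23+13+15+13 = 79
Depot - #101 - #102 - #103 - #105 - #104: 15+23+13+20+13 = 84
Depot - #101 - #102 - #104 - #103 - #105: 15+23+28+15+20 = 101
Depot - #101 - #102 - #104 - #105 - #103: 15+23+28+13+20 = 99
Depot - #101 - #102 - #105 - #103 - #104: 15+23+27+20+15 = 100
Depot - #101 - #102 - #105 - #104 - #103: 15+23+27+13+15 = 93
Depot - #101 - #103 - #102 - #104 - #105: 15+18+13+28+13 = 87
Depot - #101 - #103 - #102 - #105 - #104: 15+18+13+27+13 = 86
Depot - #101 - #103 - #104 - #102 - #105: 15+18+15+28+27 = 103
Depot - #101 - #103 - #104 - #105 - #102: 15+18+15+13+27 = 88
Depot - #101 - #103 - #105 - #102 - #104: 15+18+20+27+28 = 108
Depot - #101 - #103 - #105 - #104 - #102: 15+18+20+13+28 = 94
Depot - #101 - #104 - #102 - #103 - #105: 15+9+28+13+20 = 85
Depot - #101 - #104 - #102 - #105 - #103: 15+9+28+27+20 = 99
… (106 more)
Depot - #105 - #101 - #104 - #103 - #102: 8+7+9+15+13 = 52  ← best
The minimum is 52.
One shortest path: Depot → #105 → #101 → #104 → #103 → #102.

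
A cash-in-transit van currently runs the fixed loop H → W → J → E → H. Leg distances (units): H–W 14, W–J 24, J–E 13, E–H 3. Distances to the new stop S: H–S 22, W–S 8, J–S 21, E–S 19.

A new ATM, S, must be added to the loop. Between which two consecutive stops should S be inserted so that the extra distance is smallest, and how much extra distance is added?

Adding 5 by placing S on the W–J leg.

Insertion cost between consecutive stops i–j is d(i,S) + d(S,j) − d(i,j):
  between H and W: 22 + 8 − 14 = 16
  between W and J: 8 + 21 − 24 = 5
  between J and E: 21 + 19 − 13 = 27
  between E and H: 19 + 22 − 3 = 38
Cheapest insertion is between W and J, adding 5.
New total = 54 + 5 = 59.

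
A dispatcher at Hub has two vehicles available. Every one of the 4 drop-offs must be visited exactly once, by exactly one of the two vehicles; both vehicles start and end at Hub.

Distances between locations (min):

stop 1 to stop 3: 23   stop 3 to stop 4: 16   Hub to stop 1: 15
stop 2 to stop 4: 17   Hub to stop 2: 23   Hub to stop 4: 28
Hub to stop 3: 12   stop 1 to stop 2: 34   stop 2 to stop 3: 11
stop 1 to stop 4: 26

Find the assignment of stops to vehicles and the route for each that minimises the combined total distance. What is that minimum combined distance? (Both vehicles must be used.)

Try each way of splitting the stops between the two vehicles (each non-empty) and, for each split, find the best tour for each vehicle:
  {stop 1} + {stop 2, stop 3, stop 4}: 30 + 68 = 98
  {stop 2} + {stop 1, stop 3, stop 4}: 46 + 69 = 115
  {stop 1, stop 2} + {stop 3, stop 4}: 72 + 56 = 128
  {stop 3} + {stop 1, stop 2, stop 4}: 24 + 81 = 105
  {stop 1, stop 3} + {stop 2, stop 4}: 50 + 68 = 118
  {stop 2, stop 3} + {stop 1, stop 4}: 46 + 69 = 115
  … (7 splits in total)
Best: vehicle 1 Hub → stop 1 → Hub = 30; vehicle 2 Hub → stop 2 → stop 4 → stop 3 → Hub = 68; combined 98.

98 min — the smallest possible combined total.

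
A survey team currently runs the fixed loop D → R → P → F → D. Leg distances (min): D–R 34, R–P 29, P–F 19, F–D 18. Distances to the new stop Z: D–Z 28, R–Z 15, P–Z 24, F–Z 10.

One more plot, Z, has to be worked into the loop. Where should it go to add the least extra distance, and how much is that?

+9 min — insert Z between D and R.

Insertion cost between consecutive stops i–j is d(i,Z) + d(Z,j) − d(i,j):
  between D and R: 28 + 15 − 34 = 9
  between R and P: 15 + 24 − 29 = 10
  between P and F: 24 + 10 − 19 = 15
  between F and D: 10 + 28 − 18 = 20
Cheapest insertion is between D and R, adding 9.
New total = 100 + 9 = 109.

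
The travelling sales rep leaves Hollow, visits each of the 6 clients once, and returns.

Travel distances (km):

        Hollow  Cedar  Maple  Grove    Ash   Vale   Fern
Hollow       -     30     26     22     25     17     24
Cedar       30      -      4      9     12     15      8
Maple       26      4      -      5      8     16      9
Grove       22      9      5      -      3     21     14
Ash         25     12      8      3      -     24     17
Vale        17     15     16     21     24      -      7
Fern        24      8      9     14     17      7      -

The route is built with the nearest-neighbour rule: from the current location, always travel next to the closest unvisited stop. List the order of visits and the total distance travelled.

From Hollow: distances to unvisited — Vale=17, Grove=22, Fern=24, Ash=25, Maple=26, Cedar=30. Nearest is Vale (17).
From Vale: distances to unvisited — Fern=7, Cedar=15, Maple=16, Grove=21, Ash=24. Nearest is Fern (7).
From Fern: distances to unvisited — Cedar=8, Maple=9, Grove=14, Ash=17. Nearest is Cedar (8).
From Cedar: distances to unvisited — Maple=4, Grove=9, Ash=12. Nearest is Maple (4).
From Maple: distances to unvisited — Grove=5, Ash=8. Nearest is Grove (5).
From Grove: distances to unvisited — Ash=3. Nearest is Ash (3).
Return Ash→Hollow: 25.
Total = 17 + 7 + 8 + 4 + 5 + 3 + 25 = 69.

Total distance 69 km via the nearest-neighbour route Hollow → Vale → Fern → Cedar → Maple → Grove → Ash → Hollow.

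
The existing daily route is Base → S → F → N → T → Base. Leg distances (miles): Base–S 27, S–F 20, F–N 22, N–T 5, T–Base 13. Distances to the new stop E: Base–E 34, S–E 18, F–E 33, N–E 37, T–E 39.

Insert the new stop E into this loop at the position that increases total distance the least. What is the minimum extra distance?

Insertion cost between consecutive stops i–j is d(i,E) + d(E,j) − d(i,j):
  between Base and S: 34 + 18 − 27 = 25
  between S and F: 18 + 33 − 20 = 31
  between F and N: 33 + 37 − 22 = 48
  between N and T: 37 + 39 − 5 = 71
  between T and Base: 39 + 34 − 13 = 60
Cheapest insertion is between Base and S, adding 25.
New total = 87 + 25 = 112.

+25 miles — insert E between Base and S.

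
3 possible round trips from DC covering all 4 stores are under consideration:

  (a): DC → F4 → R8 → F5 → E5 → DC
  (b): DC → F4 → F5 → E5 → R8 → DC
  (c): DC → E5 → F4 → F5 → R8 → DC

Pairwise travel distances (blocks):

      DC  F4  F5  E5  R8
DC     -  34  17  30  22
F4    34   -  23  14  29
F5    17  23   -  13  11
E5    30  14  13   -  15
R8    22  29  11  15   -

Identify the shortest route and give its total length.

100 blocks — (c) is the shortest.

(a): 34 + 29 + 11 + 13 + 30 = 117
(b): 34 + 23 + 13 + 15 + 22 = 107
(c): 30 + 14 + 23 + 11 + 22 = 100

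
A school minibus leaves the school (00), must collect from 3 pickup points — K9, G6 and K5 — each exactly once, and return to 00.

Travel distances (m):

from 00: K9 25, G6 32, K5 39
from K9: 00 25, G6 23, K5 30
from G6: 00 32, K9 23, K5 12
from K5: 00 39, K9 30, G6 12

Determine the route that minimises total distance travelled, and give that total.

There are 3 distinct closed tours to check (reversals are equivalent).
00→K9→G6→K5→00: 25+23+12+39 = 99
00→K9→K5→G6→00: 25+30+12+32 = 99
00→G6→K9→K5→00: 32+23+30+39 = 124
The minimum is 99.
One optimal route: 00 → K9 → G6 → K5 → 00 (or its reverse).

Minimum total distance: 99 m.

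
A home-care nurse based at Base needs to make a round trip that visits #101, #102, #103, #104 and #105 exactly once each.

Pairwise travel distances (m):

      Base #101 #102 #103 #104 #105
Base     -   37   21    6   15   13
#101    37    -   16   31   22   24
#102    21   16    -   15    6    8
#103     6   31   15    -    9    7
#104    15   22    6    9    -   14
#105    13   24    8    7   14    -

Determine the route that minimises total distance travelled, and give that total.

Shortest round trip = 74 m.

Base - #101 - #102 - #103 - #104 - #105 - Base: 37+16+15+9+14+13 = 104
Base - #101 - #102 - #103 - #105 - #104 - Base: 37+16+15+7+14+15 = 104
Base - #101 - #102 - #104 - #103 - #105 - Base: 37+16+6+9+7+13 = 88
Base - #101 - #102 - #104 - #105 - #103 - Base: 37+16+6+14+7+6 = 86
Base - #101 - #102 - #105 - #103 - #104 - Base: 37+16+8+7+9+15 = 92
Base - #101 - #102 - #105 - #104 - #103 - Base: 37+16+8+14+9+6 = 90
Base - #101 - #103 - #102 - #104 - #105 - Base: 37+31+15+6+14+13 = 116
Base - #101 - #103 - #102 - #105 - #104 - Base: 37+31+15+8+14+15 = 120
Base - #101 - #103 - #104 - #102 - #105 - Base: 37+31+9+6+8+13 = 104
Base - #101 - #103 - #104 - #105 - #102 - Base: 37+31+9+14+8+21 = 120
Base - #101 - #103 - #105 - #102 - #104 - Base: 37+31+7+8+6+15 = 104
Base - #101 - #103 - #105 - #104 - #102 - Base: 37+31+7+14+6+21 = 116
Base - #101 - #104 - #102 - #103 - #105 - Base: 37+22+6+15+7+13 = 100
Base - #101 - #104 - #102 - #105 - #103 - Base: 37+22+6+8+7+6 = 86
… (46 more)
Base - #103 - #104 - #101 - #102 - #105 - Base: 6+9+22+16+8+13 = 74  ← best
The minimum is 74.
One optimal route: Base → #103 → #104 → #101 → #102 → #105 → Base (or its reverse).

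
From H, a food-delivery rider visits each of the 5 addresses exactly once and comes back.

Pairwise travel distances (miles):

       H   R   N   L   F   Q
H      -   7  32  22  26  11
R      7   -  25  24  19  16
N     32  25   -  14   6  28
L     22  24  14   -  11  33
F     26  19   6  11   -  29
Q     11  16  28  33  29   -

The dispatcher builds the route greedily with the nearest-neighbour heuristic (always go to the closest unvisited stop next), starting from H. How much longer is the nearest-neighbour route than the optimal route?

3 miles longer than the optimal tour.

H: R=7, Q=11, L=22, F=26, N=32 ⇒ R
R: Q=16, F=19, L=24, N=25 ⇒ Q
Q: N=28, F=29, L=33 ⇒ N
N: F=6, L=14 ⇒ F
F: L=11 ⇒ L
NN route H → R → Q → N → F → L → H costs 90.
Optimal: H → R → L → F → N → Q → H costs 87 (by enumerating all 60 distinct tours).
Excess = 90 − 87 = 3.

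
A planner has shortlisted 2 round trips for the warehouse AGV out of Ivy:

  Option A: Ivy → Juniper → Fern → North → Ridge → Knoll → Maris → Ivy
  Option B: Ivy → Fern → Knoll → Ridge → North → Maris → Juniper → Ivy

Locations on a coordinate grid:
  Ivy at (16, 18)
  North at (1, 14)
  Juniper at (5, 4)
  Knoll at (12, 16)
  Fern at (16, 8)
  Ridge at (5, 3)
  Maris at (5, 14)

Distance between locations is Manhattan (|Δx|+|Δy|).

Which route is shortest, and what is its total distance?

Option A: 25 + 15 + 21 + 15 + 20 + 9 + 15 = 120
Option B: 10 + 12 + 20 + 15 + 4 + 10 + 25 = 96

Shortest is Option B, total 96.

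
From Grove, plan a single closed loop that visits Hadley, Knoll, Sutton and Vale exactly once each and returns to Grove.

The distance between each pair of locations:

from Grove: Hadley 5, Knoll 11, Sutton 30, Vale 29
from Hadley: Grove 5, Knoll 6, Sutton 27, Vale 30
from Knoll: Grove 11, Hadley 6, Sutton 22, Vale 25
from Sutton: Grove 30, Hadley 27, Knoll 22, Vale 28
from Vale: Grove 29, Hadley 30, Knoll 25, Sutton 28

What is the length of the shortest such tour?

With 4 stops there are 4!/2 = 12 distinct round trips (a route and its reverse cost the same).
Grove → Hadley → Knoll → Sutton → Vale → Grove: 5+6+22+28+29 = 90
Grove → Hadley → Knoll → Vale → Sutton → Grove: 5+6+25+28+30 = 94
Grove → Hadley → Sutton → Knoll → Vale → Grove: 5+27+22+25+29 = 108
Grove → Hadley → Sutton → Vale → Knoll → Grove: 5+27+28+25+11 = 96
Grove → Hadley → Vale → Knoll → Sutton → Grove: 5+30+25+22+30 = 112
Grove → Hadley → Vale → Sutton → Knoll → Grove: 5+30+28+22+11 = 96
Grove → Knoll → Hadley → Sutton → Vale → Grove: 11+6+27+28+29 = 101
Grove → Knoll → Hadley → Vale → Sutton → Grove: 11+6+30+28+30 = 105
Grove → Knoll → Sutton → Hadley → Vale → Grove: 11+22+27+30+29 = 119
Grove → Knoll → Vale → Hadley → Sutton → Grove: 11+25+30+27+30 = 123
Grove → Sutton → Hadley → Knoll → Vale → Grove: 30+27+6+25+29 = 117
Grove → Sutton → Knoll → Hadley → Vale → Grove: 30+22+6+30+29 = 117
The minimum is 90.
One optimal route: Grove → Hadley → Knoll → Sutton → Vale → Grove (or its reverse).

Shortest round trip = 90.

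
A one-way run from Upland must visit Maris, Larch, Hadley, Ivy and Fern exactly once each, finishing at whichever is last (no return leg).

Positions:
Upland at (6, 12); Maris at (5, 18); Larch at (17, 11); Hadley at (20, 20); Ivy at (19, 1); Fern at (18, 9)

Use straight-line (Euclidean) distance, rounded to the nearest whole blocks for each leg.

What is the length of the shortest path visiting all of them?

There are 5! = 120 possible orderings.
Upland - Maris - Larch - Hadley - Ivy - Fern: 6+14+9+19+8 = 56
Upland - Maris - Larch - Hadley - Fern - Ivy: 6+14+9+11+8 = 48
Upland - Maris - Larch - Ivy - Hadley - Fern: 6+14+10+19+11 = 60
Upland - Maris - Larch - Ivy - Fern - Hadley: 6+14+10+8+11 = 49
Upland - Maris - Larch - Fern - Hadley - Ivy: 6+14+2+11+19 = 52
Upland - Maris - Larch - Fern - Ivy - Hadley: 6+14+2+8+19 = 49
Upland - Maris - Hadley - Larch - Ivy - Fern: 6+15+9+10+8 = 48
Upland - Maris - Hadley - Larch - Fern - Ivy: 6+15+9+2+8 = 40
Upland - Maris - Hadley - Ivy - Larch - Fern: 6+15+19+10+2 = 52
Upland - Maris - Hadley - Ivy - Fern - Larch: 6+15+19+8+2 = 50
Upland - Maris - Hadley - Fern - Larch - Ivy: 6+15+11+2+10 = 44
Upland - Maris - Hadley - Fern - Ivy - Larch: 6+15+11+8+10 = 50
Upland - Maris - Ivy - Larch - Hadley - Fern: 6+22+10+9+11 = 58
Upland - Maris - Ivy - Larch - Fern - Hadley: 6+22+10+2+11 = 51
… (106 more)
The minimum is 40.
One shortest path: Upland → Maris → Hadley → Larch → Fern → Ivy.

Minimum one-way distance = 40 blocks.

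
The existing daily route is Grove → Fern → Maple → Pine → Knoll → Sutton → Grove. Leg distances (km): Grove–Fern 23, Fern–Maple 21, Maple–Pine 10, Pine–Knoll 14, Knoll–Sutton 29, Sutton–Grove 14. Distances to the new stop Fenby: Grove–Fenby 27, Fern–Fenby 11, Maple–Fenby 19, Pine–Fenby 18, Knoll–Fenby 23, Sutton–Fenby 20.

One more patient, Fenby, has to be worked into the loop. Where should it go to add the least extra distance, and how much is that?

Minimum extra distance: 9 km, inserting Fenby between Fern and Maple.

Insertion cost between consecutive stops i–j is d(i,Fenby) + d(Fenby,j) − d(i,j):
  between Grove and Fern: 27 + 11 − 23 = 15
  between Fern and Maple: 11 + 19 − 21 = 9
  between Maple and Pine: 19 + 18 − 10 = 27
  between Pine and Knoll: 18 + 23 − 14 = 27
  between Knoll and Sutton: 23 + 20 − 29 = 14
  between Sutton and Grove: 20 + 27 − 14 = 33
Cheapest insertion is between Fern and Maple, adding 9.
New total = 111 + 9 = 120.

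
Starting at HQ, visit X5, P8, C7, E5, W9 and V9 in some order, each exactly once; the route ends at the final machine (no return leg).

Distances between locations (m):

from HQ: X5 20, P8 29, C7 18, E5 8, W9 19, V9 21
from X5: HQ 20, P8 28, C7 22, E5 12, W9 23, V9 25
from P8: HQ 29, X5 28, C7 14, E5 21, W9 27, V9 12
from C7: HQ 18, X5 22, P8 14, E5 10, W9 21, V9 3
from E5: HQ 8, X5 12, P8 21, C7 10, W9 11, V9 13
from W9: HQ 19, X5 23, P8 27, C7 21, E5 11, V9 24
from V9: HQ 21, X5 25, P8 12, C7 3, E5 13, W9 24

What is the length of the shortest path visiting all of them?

Shortest open route: 79 m.

There are 6! = 720 possible orderings.
HQ → X5 → P8 → C7 → E5 → W9 → V9: 20+28+14+10+11+24 = 107
HQ → X5 → P8 → C7 → E5 → V9 → W9: 20+28+14+10+13+24 = 109
HQ → X5 → P8 → C7 → W9 → E5 → V9: 20+28+14+21+11+13 = 107
HQ → X5 → P8 → C7 → W9 → V9 → E5: 20+28+14+21+24+13 = 120
HQ → X5 → P8 → C7 → V9 → E5 → W9: 20+28+14+3+13+11 = 89
HQ → X5 → P8 → C7 → V9 → W9 → E5: 20+28+14+3+24+11 = 100
HQ → X5 → P8 → E5 → C7 → W9 → V9: 20+28+21+10+21+24 = 124
HQ → X5 → P8 → E5 → C7 → V9 → W9: 20+28+21+10+3+24 = 106
… (712 more)
HQ → X5 → E5 → W9 → C7 → V9 → P8: 20+12+11+21+3+12 = 79  ← best
The minimum is 79.
One shortest path: HQ → X5 → E5 → W9 → C7 → V9 → P8.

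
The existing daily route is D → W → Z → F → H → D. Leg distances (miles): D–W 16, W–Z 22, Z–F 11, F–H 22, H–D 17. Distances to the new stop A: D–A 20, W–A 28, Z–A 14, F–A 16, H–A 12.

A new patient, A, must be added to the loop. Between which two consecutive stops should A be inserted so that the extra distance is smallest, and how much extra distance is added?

Adding 6 miles by placing A on the F–H leg.

Insertion cost between consecutive stops i–j is d(i,A) + d(A,j) − d(i,j):
  between D and W: 20 + 28 − 16 = 32
  between W and Z: 28 + 14 − 22 = 20
  between Z and F: 14 + 16 − 11 = 19
  between F and H: 16 + 12 − 22 = 6
  between H and D: 12 + 20 − 17 = 15
Cheapest insertion is between F and H, adding 6.
New total = 88 + 6 = 94.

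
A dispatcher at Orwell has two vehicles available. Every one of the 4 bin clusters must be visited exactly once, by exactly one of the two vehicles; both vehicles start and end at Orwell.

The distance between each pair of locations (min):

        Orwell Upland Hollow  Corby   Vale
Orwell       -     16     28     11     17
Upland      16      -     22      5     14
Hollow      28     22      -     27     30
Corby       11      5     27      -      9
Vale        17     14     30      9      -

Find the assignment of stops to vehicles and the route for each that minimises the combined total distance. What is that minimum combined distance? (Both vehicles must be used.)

100 min — the smallest possible combined total.

There are 2^3 − 1 = 7 ways to divide the 4 stops into two non-empty groups. For each, the best each vehicle can do is its own shortest tour through its group:
  {Upland} + {Hollow, Corby, Vale}: 32 + 78 = 110
  {Hollow} + {Upland, Corby, Vale}: 56 + 47 = 103
  {Upland, Hollow} + {Corby, Vale}: 66 + 37 = 103
  {Corby} + {Upland, Hollow, Vale}: 22 + 81 = 103
  {Upland, Corby} + {Hollow, Vale}: 32 + 75 = 107
  {Hollow, Corby} + {Upland, Vale}: 66 + 47 = 113
  … (7 splits in total)
  {Upland, Hollow, Corby} + {Vale}: 66 + 34 = 100  ← best
Best: vehicle 1 Orwell → Hollow → Upland → Corby → Orwell = 66; vehicle 2 Orwell → Vale → Orwell = 34; combined 100.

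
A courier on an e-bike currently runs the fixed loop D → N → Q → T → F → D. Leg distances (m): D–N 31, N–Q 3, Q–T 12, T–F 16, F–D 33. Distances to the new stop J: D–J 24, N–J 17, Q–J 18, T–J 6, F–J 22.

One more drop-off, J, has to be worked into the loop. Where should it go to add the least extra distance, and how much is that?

Adding 10 m by placing J on the D–N leg.

Insertion cost between consecutive stops i–j is d(i,J) + d(J,j) − d(i,j):
  between D and N: 24 + 17 − 31 = 10
  between N and Q: 17 + 18 − 3 = 32
  between Q and T: 18 + 6 − 12 = 12
  between T and F: 6 + 22 − 16 = 12
  between F and D: 22 + 24 − 33 = 13
Cheapest insertion is between D and N, adding 10.
New total = 95 + 10 = 105.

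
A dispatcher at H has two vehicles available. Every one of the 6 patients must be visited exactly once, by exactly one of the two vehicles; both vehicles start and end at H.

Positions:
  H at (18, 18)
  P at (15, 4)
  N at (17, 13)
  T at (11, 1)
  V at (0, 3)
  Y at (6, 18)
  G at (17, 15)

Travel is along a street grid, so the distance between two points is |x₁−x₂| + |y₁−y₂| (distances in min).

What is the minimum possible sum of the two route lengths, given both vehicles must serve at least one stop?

Minimum combined distance: 78 min.

Try each way of splitting the stops between the two vehicles (each non-empty) and, for each split, find the best tour for each vehicle:
  {P} + {N, T, V, Y, G}: 34 + 70 = 104
  {N} + {P, T, V, Y, G}: 12 + 70 = 82
  {P, N} + {T, V, Y, G}: 34 + 70 = 104
  {T} + {P, N, V, Y, G}: 48 + 66 = 114
  {P, T} + {N, V, Y, G}: 48 + 66 = 114
  {N, T} + {P, V, Y, G}: 48 + 66 = 114
  … (31 splits in total)
  {P, N, T, V, Y} + {G}: 70 + 8 = 78  ← best
Best: vehicle 1 H → N → P → T → V → Y → H = 70; vehicle 2 H → G → H = 8; combined 78.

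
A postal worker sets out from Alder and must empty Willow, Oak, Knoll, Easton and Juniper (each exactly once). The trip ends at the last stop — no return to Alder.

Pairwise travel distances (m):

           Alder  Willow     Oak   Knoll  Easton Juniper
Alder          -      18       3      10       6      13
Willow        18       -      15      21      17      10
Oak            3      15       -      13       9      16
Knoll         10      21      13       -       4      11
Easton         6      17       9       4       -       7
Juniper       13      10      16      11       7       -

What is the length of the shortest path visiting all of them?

37 m — the minimum one-way total.

There are 5! = 120 possible orderings.
Alder→Willow→Oak→Knoll→Easton→Juniper: 18+15+13+4+7 = 57
Alder→Willow→Oak→Knoll→Juniper→Easton: 18+15+13+11+7 = 64
Alder→Willow→Oak→Easton→Knoll→Juniper: 18+15+9+4+11 = 57
Alder→Willow→Oak→Easton→Juniper→Knoll: 18+15+9+7+11 = 60
Alder→Willow→Oak→Juniper→Knoll→Easton: 18+15+16+11+4 = 64
Alder→Willow→Oak→Juniper→Easton→Knoll: 18+15+16+7+4 = 60
Alder→Willow→Knoll→Oak→Easton→Juniper: 18+21+13+9+7 = 68
Alder→Willow→Knoll→Oak→Juniper→Easton: 18+21+13+16+7 = 75
Alder→Willow→Knoll→Easton→Oak→Juniper: 18+21+4+9+16 = 68
Alder→Willow→Knoll→Easton→Juniper→Oak: 18+21+4+7+16 = 66
Alder→Willow→Knoll→Juniper→Oak→Easton: 18+21+11+16+9 = 75
Alder→Willow→Knoll→Juniper→Easton→Oak: 18+21+11+7+9 = 66
Alder→Willow→Easton→Oak→Knoll→Juniper: 18+17+9+13+11 = 68
Alder→Willow→Easton→Oak→Juniper→Knoll: 18+17+9+16+11 = 71
… (106 more)
Alder→Oak→Knoll→Easton→Juniper→Willow: 3+13+4+7+10 = 37  ← best
The minimum is 37.
One shortest path: Alder → Oak → Knoll → Easton → Juniper → Willow.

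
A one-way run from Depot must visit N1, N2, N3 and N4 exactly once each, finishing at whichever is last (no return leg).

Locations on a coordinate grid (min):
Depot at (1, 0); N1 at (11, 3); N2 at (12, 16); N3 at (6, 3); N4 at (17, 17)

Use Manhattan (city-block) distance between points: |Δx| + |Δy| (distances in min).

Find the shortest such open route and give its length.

There are 4! = 24 possible orderings.
Depot → N1 → N2 → N3 → N4: 13+14+19+25 = 71
Depot → N1 → N2 → N4 → N3: 13+14+6+25 = 58
Depot → N1 → N3 → N2 → N4: 13+5+19+6 = 43
Depot → N1 → N3 → N4 → N2: 13+5+25+6 = 49
Depot → N1 → N4 → N2 → N3: 13+20+6+19 = 58
Depot → N1 → N4 → N3 → N2: 13+20+25+19 = 77
Depot → N2 → N1 → N3 → N4: 27+14+5+25 = 71
Depot → N2 → N1 → N4 → N3: 27+14+20+25 = 86
Depot → N2 → N3 → N1 → N4: 27+19+5+20 = 71
Depot → N2 → N3 → N4 → N1: 27+19+25+20 = 91
Depot → N2 → N4 → N1 → N3: 27+6+20+5 = 58
Depot → N2 → N4 → N3 → N1: 27+6+25+5 = 63
Depot → N3 → N1 → N2 → N4: 8+5+14+6 = 33
Depot → N3 → N1 → N4 → N2: 8+5+20+6 = 39
… (10 more)
The minimum is 33.
One shortest path: Depot → N3 → N1 → N2 → N4.

Shortest open route: 33 min.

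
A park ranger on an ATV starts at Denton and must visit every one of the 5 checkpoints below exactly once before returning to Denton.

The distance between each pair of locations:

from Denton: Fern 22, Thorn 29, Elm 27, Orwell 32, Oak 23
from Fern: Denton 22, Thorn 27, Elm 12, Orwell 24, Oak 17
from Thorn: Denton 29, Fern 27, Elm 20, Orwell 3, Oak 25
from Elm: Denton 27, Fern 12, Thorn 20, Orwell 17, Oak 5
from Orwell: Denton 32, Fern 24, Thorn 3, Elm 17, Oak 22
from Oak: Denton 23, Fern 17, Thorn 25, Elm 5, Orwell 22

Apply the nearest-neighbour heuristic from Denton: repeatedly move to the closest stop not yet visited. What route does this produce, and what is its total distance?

Nearest-neighbour total = 93; route Denton → Fern → Elm → Oak → Orwell → Thorn → Denton.

From Denton: distances to unvisited — Fern=22, Oak=23, Elm=27, Thorn=29, Orwell=32. Nearest is Fern (22).
From Fern: distances to unvisited — Elm=12, Oak=17, Orwell=24, Thorn=27. Nearest is Elm (12).
From Elm: distances to unvisited — Oak=5, Orwell=17, Thorn=20. Nearest is Oak (5).
From Oak: distances to unvisited — Orwell=22, Thorn=25. Nearest is Orwell (22).
From Orwell: distances to unvisited — Thorn=3. Nearest is Thorn (3).
Return Thorn→Denton: 29.
Total = 22 + 12 + 5 + 22 + 3 + 29 = 93.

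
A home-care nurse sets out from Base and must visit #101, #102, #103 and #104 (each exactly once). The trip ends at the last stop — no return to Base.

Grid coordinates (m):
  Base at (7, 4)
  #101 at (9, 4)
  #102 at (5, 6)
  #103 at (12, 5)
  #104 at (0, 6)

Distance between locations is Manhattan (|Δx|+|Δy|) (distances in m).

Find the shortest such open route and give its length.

Shortest open route: 19 m.

There are 4! = 24 possible orderings.
Base → #101 → #102 → #103 → #104: 2+6+8+13 = 29
Base → #101 → #102 → #104 → #103: 2+6+5+13 = 26
Base → #101 → #103 → #102 → #104: 2+4+8+5 = 19
Base → #101 → #103 → #104 → #102: 2+4+13+5 = 24
Base → #101 → #104 → #102 → #103: 2+11+5+8 = 26
Base → #101 → #104 → #103 → #102: 2+11+13+8 = 34
Base → #102 → #101 → #103 → #104: 4+6+4+13 = 27
Base → #102 → #101 → #104 → #103: 4+6+11+13 = 34
Base → #102 → #103 → #101 → #104: 4+8+4+11 = 27
Base → #102 → #103 → #104 → #101: 4+8+13+11 = 36
Base → #102 → #104 → #101 → #103: 4+5+11+4 = 24
Base → #102 → #104 → #103 → #101: 4+5+13+4 = 26
Base → #103 → #101 → #102 → #104: 6+4+6+5 = 21
Base → #103 → #101 → #104 → #102: 6+4+11+5 = 26
… (10 more)
The minimum is 19.
One shortest path: Base → #101 → #103 → #102 → #104.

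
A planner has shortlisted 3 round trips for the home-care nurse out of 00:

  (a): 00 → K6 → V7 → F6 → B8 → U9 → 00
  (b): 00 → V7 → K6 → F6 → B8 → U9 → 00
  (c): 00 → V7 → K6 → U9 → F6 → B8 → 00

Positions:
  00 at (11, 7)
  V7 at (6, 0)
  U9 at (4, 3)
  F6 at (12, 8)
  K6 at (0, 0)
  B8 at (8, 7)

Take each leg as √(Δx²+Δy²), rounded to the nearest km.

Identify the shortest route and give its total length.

(a): 13 + 6 + 10 + 4 + 6 + 8 = 47
(b): 9 + 6 + 14 + 4 + 6 + 8 = 47
(c): 9 + 6 + 5 + 9 + 4 + 3 = 36

Shortest is (c), total 36 km.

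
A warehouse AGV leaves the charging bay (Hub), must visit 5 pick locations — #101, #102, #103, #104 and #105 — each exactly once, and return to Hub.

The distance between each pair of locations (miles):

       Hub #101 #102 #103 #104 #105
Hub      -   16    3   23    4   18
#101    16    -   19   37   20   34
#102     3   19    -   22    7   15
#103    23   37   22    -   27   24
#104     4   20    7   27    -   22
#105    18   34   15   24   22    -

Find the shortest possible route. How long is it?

There are 60 distinct closed tours to check (reversals are equivalent).
Hub→#101→#102→#103→#104→#105→Hub: 16+19+22+27+22+18 = 124
Hub→#101→#102→#103→#105→#104→Hub: 16+19+22+24+22+4 = 107
Hub→#101→#102→#104→#103→#105→Hub: 16+19+7+27+24+18 = 111
Hub→#101→#102→#104→#105→#103→Hub: 16+19+7+22+24+23 = 111
Hub→#101→#102→#105→#103→#104→Hub: 16+19+15+24+27+4 = 105
Hub→#101→#102→#105→#104→#103→Hub: 16+19+15+22+27+23 = 122
Hub→#101→#103→#102→#104→#105→Hub: 16+37+22+7+22+18 = 122
Hub→#101→#103→#102→#105→#104→Hub: 16+37+22+15+22+4 = 116
Hub→#101→#103→#104→#102→#105→Hub: 16+37+27+7+15+18 = 120
Hub→#101→#103→#104→#105→#102→Hub: 16+37+27+22+15+3 = 120
Hub→#101→#103→#105→#102→#104→Hub: 16+37+24+15+7+4 = 103
Hub→#101→#103→#105→#104→#102→Hub: 16+37+24+22+7+3 = 109
Hub→#101→#104→#102→#103→#105→Hub: 16+20+7+22+24+18 = 107
Hub→#101→#104→#102→#105→#103→Hub: 16+20+7+15+24+23 = 105
… (46 more)
The minimum is 103.
One optimal route: Hub → #101 → #103 → #105 → #102 → #104 → Hub (or its reverse).

Shortest round trip = 103 miles.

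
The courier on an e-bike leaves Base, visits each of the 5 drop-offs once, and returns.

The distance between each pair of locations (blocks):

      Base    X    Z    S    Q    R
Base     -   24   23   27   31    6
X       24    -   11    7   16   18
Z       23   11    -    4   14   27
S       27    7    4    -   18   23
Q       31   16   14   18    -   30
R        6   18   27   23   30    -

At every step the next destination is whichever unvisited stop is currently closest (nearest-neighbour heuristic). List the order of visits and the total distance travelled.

From Base: distances to unvisited — R=6, Z=23, X=24, S=27, Q=31. Nearest is R (6).
From R: distances to unvisited — X=18, S=23, Z=27, Q=30. Nearest is X (18).
From X: distances to unvisited — S=7, Z=11, Q=16. Nearest is S (7).
From S: distances to unvisited — Z=4, Q=18. Nearest is Z (4).
From Z: distances to unvisited — Q=14. Nearest is Q (14).
Return Q→Base: 31.
Total = 6 + 18 + 7 + 4 + 14 + 31 = 80.

80 blocks along Base → R → X → S → Z → Q → Base.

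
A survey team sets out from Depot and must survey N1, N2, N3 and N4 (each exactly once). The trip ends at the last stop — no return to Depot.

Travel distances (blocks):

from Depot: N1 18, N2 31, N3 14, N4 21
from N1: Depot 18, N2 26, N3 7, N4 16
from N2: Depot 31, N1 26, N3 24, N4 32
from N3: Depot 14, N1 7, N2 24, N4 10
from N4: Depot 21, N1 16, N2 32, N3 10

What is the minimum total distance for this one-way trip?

64 blocks — the minimum one-way total.

There are 4! = 24 possible orderings.
Depot→N1→N2→N3→N4: 18+26+24+10 = 78
Depot→N1→N2→N4→N3: 18+26+32+10 = 86
Depot→N1→N3→N2→N4: 18+7+24+32 = 81
Depot→N1→N3→N4→N2: 18+7+10+32 = 67
Depot→N1→N4→N2→N3: 18+16+32+24 = 90
Depot→N1→N4→N3→N2: 18+16+10+24 = 68
Depot→N2→N1→N3→N4: 31+26+7+10 = 74
Depot→N2→N1→N4→N3: 31+26+16+10 = 83
Depot→N2→N3→N1→N4: 31+24+7+16 = 78
Depot→N2→N3→N4→N1: 31+24+10+16 = 81
Depot→N2→N4→N1→N3: 31+32+16+7 = 86
Depot→N2→N4→N3→N1: 31+32+10+7 = 80
Depot→N3→N1→N2→N4: 14+7+26+32 = 79
Depot→N3→N1→N4→N2: 14+7+16+32 = 69
… (10 more)
Depot→N4→N3→N1→N2: 21+10+7+26 = 64  ← best
The minimum is 64.
One shortest path: Depot → N4 → N3 → N1 → N2.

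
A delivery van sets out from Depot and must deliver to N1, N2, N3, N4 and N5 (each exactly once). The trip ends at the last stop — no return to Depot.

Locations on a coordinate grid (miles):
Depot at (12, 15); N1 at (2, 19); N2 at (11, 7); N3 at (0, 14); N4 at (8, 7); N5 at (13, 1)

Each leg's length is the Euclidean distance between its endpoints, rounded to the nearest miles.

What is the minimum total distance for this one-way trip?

There are 5! = 120 possible orderings.
Depot→N1→N2→N3→N4→N5: 11+15+13+11+8 = 58
Depot→N1→N2→N3→N5→N4: 11+15+13+18+8 = 65
Depot→N1→N2→N4→N3→N5: 11+15+3+11+18 = 58
Depot→N1→N2→N4→N5→N3: 11+15+3+8+18 = 55
Depot→N1→N2→N5→N3→N4: 11+15+6+18+11 = 61
Depot→N1→N2→N5→N4→N3: 11+15+6+8+11 = 51
Depot→N1→N3→N2→N4→N5: 11+5+13+3+8 = 40
Depot→N1→N3→N2→N5→N4: 11+5+13+6+8 = 43
Depot→N1→N3→N4→N2→N5: 11+5+11+3+6 = 36
Depot→N1→N3→N4→N5→N2: 11+5+11+8+6 = 41
Depot→N1→N3→N5→N2→N4: 11+5+18+6+3 = 43
Depot→N1→N3→N5→N4→N2: 11+5+18+8+3 = 45
Depot→N1→N4→N2→N3→N5: 11+13+3+13+18 = 58
Depot→N1→N4→N2→N5→N3: 11+13+3+6+18 = 51
… (106 more)
The minimum is 36.
One shortest path: Depot → N1 → N3 → N4 → N2 → N5.

36 miles — the minimum one-way total.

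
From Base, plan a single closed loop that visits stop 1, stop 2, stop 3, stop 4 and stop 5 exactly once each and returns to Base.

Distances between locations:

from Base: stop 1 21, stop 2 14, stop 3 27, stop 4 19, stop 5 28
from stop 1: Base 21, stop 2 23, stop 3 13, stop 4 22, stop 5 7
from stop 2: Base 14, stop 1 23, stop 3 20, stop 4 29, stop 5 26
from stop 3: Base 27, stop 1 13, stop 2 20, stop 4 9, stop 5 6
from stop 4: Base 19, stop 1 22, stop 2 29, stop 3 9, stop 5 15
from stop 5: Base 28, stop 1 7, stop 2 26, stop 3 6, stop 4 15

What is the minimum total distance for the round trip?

There are 60 distinct closed tours to check (reversals are equivalent).
Base-stop 1-stop 2-stop 3-stop 4-stop 5-Base: 21+23+20+9+15+28 = 116
Base-stop 1-stop 2-stop 3-stop 5-stop 4-Base: 21+23+20+6+15+19 = 104
Base-stop 1-stop 2-stop 4-stop 3-stop 5-Base: 21+23+29+9+6+28 = 116
Base-stop 1-stop 2-stop 4-stop 5-stop 3-Base: 21+23+29+15+6+27 = 121
Base-stop 1-stop 2-stop 5-stop 3-stop 4-Base: 21+23+26+6+9+19 = 104
Base-stop 1-stop 2-stop 5-stop 4-stop 3-Base: 21+23+26+15+9+27 = 121
Base-stop 1-stop 3-stop 2-stop 4-stop 5-Base: 21+13+20+29+15+28 = 126
Base-stop 1-stop 3-stop 2-stop 5-stop 4-Base: 21+13+20+26+15+19 = 114
Base-stop 1-stop 3-stop 4-stop 2-stop 5-Base: 21+13+9+29+26+28 = 126
Base-stop 1-stop 3-stop 4-stop 5-stop 2-Base: 21+13+9+15+26+14 = 98
Base-stop 1-stop 3-stop 5-stop 2-stop 4-Base: 21+13+6+26+29+19 = 114
Base-stop 1-stop 3-stop 5-stop 4-stop 2-Base: 21+13+6+15+29+14 = 98
Base-stop 1-stop 4-stop 2-stop 3-stop 5-Base: 21+22+29+20+6+28 = 126
Base-stop 1-stop 4-stop 2-stop 5-stop 3-Base: 21+22+29+26+6+27 = 131
… (46 more)
Base-stop 2-stop 1-stop 5-stop 3-stop 4-Base: 14+23+7+6+9+19 = 78  ← best
The minimum is 78.
One optimal route: Base → stop 2 → stop 1 → stop 5 → stop 3 → stop 4 → Base (or its reverse).

78 — the shortest possible round trip.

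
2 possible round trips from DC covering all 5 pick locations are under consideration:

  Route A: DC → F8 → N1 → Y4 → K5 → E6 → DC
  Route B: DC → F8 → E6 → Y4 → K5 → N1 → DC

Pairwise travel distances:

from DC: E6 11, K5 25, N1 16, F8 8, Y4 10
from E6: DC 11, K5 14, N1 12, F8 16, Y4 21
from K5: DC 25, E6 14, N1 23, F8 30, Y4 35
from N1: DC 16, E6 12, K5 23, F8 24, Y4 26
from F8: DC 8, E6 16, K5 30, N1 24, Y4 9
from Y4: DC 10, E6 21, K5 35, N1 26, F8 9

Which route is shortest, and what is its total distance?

Shortest is Route A, total 118.

Route A: 8 + 24 + 26 + 35 + 14 + 11 = 118
Route B: 8 + 16 + 21 + 35 + 23 + 16 = 119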